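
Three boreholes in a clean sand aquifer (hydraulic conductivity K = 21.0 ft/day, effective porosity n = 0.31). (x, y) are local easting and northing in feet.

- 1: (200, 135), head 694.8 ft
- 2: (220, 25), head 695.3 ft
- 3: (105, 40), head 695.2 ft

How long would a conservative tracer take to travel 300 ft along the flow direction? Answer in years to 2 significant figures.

Three-point gradient (reference 1): Δ to 2 = (20, -110, +0.5), Δ to 3 = (-95, -95, +0.4).
∂h/∂x = +0.0002834, ∂h/∂y = -0.004494 (det = -12350).
|∇h| = √(0.0002834² + -0.004494²) = 0.004503
Seepage velocity v = K·i/n = 21.0 × 0.004503 / 0.31 = 0.305 ft/day.
t = 300 / 0.305 = 983.6 days = 2.69 years.

2.7 years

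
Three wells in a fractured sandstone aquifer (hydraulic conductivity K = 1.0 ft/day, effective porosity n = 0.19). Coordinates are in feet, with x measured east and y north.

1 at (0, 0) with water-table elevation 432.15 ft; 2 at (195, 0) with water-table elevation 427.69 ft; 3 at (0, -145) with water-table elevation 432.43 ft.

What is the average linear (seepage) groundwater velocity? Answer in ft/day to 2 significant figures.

0.12 ft/day

∂h/∂x = (427.69 − 432.15) / (195 − 0) = -0.02287
∂h/∂y = (432.43 − 432.15) / (-145 − 0) = -0.001931
|∇h| = √(-0.02287² + -0.001931²) = 0.02295
Seepage velocity v = K·i/n = 1.0 × 0.02295 / 0.19 = 0.1208 ft/day.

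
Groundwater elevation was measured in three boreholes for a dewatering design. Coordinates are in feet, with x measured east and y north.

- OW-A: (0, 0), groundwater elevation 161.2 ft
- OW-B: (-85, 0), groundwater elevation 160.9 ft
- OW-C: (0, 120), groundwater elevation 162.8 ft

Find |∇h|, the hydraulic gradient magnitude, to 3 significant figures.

∂h/∂x = (160.9 − 161.2) / (-85 − 0) = +0.003529
∂h/∂y = (162.8 − 161.2) / (120 − 0) = +0.01333
|∇h| = √(0.003529² + 0.01333²) = 0.01379

0.0138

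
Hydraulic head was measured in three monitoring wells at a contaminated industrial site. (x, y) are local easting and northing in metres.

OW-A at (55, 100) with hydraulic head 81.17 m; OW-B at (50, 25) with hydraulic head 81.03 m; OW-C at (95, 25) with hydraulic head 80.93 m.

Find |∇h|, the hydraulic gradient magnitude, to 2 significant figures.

Taking OW-A as reference: OW-B−OW-A = (-5, -75, -0.14); OW-C−OW-A = (40, -75, -0.24).
Determinant of the coordinate differences = (-5)·(-75) − 40·(-75) = 3375.
∂h/∂x = [(-0.14)·(-75) − (-0.24)·(-75)] / 3375 = -0.002222
∂h/∂y = [(-5)·(-0.24) − 40·(-0.14)] / 3375 = +0.002015
|∇h| = √(-0.002222² + 0.002015²) = 0.003

0.0030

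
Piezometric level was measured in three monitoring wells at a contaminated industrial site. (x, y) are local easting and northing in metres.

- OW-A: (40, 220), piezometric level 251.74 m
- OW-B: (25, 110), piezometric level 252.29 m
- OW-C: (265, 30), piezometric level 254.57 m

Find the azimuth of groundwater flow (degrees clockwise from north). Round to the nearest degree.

Taking OW-A as reference: OW-B−OW-A = (-15, -110, +0.55); OW-C−OW-A = (225, -190, +2.83).
Determinant of the coordinate differences = (-15)·(-190) − 225·(-110) = 27600.
∂h/∂x = [(+0.55)·(-190) − (+2.83)·(-110)] / 27600 = +0.007493
∂h/∂y = [(-15)·(+2.83) − 225·(+0.55)] / 27600 = -0.006022
Flow direction (−∇h) has components (-0.007493 E, +0.006022 N).
Azimuth = atan2(E, N) = atan2(-0.007493, +0.006022) = 308.8° ≈ 309°.

309°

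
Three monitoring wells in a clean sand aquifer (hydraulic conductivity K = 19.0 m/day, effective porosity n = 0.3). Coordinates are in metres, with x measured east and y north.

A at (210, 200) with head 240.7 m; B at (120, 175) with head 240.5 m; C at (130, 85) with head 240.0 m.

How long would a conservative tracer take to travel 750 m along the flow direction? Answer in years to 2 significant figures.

5.7 years

Differences from A: to B (Δx, Δy, Δh) = (-90, -25, -0.2); to C = (-80, -115, -0.7).
Determinant of the coordinate differences = (-90)·(-115) − (-80)·(-25) = 8350.
∂h/∂x = [(-0.2)·(-115) − (-0.7)·(-25)] / 8350 = +0.0006587
∂h/∂y = [(-90)·(-0.7) − (-80)·(-0.2)] / 8350 = +0.005629
|∇h| = √(0.0006587² + 0.005629²) = 0.005667
Seepage velocity v = K·i/n = 19.0 × 0.005667 / 0.3 = 0.3589 m/day.
t = 750 / 0.3589 = 2090 days = 5.72 years.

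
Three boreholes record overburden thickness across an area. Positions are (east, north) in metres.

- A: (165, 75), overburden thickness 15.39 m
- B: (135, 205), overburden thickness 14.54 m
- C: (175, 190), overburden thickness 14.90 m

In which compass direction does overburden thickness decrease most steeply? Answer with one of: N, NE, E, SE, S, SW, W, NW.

NW

With d = a·x + b·y + c and A as origin, the differences give:
  (-30)·a + 130·b = -0.85
  10·a + 115·b = -0.49
Eliminate b (×115 and ×130, subtract): -4750·a = -34.050 → a = ∂d/∂x = +0.007168
Back-substitute: b = ∂d/∂y = -0.004884.
Steepest decrease is along −∇f = (-0.007168 E, +0.004884 N) → northwest.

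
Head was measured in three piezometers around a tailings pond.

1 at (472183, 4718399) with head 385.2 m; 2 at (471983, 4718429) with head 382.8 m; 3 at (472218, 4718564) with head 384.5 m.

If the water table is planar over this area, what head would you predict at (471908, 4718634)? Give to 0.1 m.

Taking 1 as reference: 2−1 = (-200, 30, -2.4); 3−1 = (35, 165, -0.7).
Solve a·Δx + b·Δy = Δh: det = (-200)·165 − 35·30 = -34050.
∂h/∂x = [(-2.4)·165 − (-0.7)·30] / -34050 = +0.01101
∂h/∂y = [(-200)·(-0.7) − 35·(-2.4)] / -34050 = -0.006579
h(471908, 4718634) = 385.2 + (+0.01101)·(-275) + (-0.006579)·(235) = 385.2 -3.029 -1.546 = 380.625 m.

380.6 m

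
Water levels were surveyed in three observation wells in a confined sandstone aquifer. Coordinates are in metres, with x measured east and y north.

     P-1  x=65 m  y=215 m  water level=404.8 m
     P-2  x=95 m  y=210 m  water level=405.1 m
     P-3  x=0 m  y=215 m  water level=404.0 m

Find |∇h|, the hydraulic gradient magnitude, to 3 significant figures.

Differences from P-1: to P-2 (Δx, Δy, Δh) = (30, -5, +0.3); to P-3 = (-65, 0, -0.8).
Solve a·Δx + b·Δy = Δh: det = 30·0 − (-65)·(-5) = -325.
∂h/∂x = [(+0.3)·0 − (-0.8)·(-5)] / -325 = +0.01231
∂h/∂y = [30·(-0.8) − (-65)·(+0.3)] / -325 = +0.01385
|∇h| = √(0.01231² + 0.01385²) = 0.01853

0.0185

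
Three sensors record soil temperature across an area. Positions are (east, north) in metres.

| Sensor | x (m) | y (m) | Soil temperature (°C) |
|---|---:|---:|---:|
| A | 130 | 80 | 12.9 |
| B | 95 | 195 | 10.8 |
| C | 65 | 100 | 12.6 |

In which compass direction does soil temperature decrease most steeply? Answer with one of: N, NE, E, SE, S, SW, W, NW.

Differences from A: to B (Δx, Δy, Δh) = (-35, 115, -2.1); to C = (-65, 20, -0.3).
Solve a·Δx + b·Δy = ΔT: det = (-35)·20 − (-65)·115 = 6775.
∂T/∂x = [(-2.1)·20 − (-0.3)·115] / 6775 = -0.001107
∂T/∂y = [(-35)·(-0.3) − (-65)·(-2.1)] / 6775 = -0.01860
Steepest decrease is along −∇f = (+0.001107 E, +0.01860 N) → north.

N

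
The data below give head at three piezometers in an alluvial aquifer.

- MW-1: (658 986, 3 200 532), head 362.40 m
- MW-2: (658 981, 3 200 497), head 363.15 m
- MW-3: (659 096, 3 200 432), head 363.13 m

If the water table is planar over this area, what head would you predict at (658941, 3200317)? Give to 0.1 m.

367.2 m

With h = a·x + b·y + c and MW-1 as origin, the differences give:
  (-5)·a + (-35)·b = +0.75
  110·a + (-100)·b = +0.73
Eliminate b (×(-100) and ×(-35), subtract): 4350·a = -49.450 → a = ∂h/∂x = -0.01137
Back-substitute: b = ∂h/∂y = -0.01980.
h(658941, 3200317) = 362.40 + (-0.01137)·(-45) + (-0.01980)·(-215) = 362.40 +0.512 +4.258 = 367.170 m.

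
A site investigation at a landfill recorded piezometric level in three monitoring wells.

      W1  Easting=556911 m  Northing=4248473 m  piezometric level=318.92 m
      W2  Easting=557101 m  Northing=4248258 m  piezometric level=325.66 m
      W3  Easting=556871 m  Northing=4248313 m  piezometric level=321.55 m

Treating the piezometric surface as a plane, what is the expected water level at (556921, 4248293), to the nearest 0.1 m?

Three-point gradient (reference W1): Δ to W2 = (190, -215, +6.74), Δ to W3 = (-40, -160, +2.63).
∂h/∂x = +0.01315, ∂h/∂y = -0.01973 (det = -39000).
h(556921, 4248293) = 318.92 + (+0.01315)·(10) + (-0.01973)·(-180) = 318.92 +0.132 +3.551 = 322.602 m.

322.6 m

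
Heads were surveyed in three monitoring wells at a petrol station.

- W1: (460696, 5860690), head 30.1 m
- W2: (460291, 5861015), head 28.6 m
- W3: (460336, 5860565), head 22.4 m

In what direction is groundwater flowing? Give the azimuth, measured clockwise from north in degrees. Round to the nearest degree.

Differences from W1: to W2 (Δx, Δy, Δh) = (-405, 325, -1.5); to W3 = (-360, -125, -7.7).
Solve a·Δx + b·Δy = Δh: det = (-405)·(-125) − (-360)·325 = 167625.
∂h/∂x = [(-1.5)·(-125) − (-7.7)·325] / 167625 = +0.01605
∂h/∂y = [(-405)·(-7.7) − (-360)·(-1.5)] / 167625 = +0.01538
Flow direction (−∇h) has components (-0.01605 E, -0.01538 N).
Azimuth = atan2(E, N) = atan2(-0.01605, -0.01538) = 226.2° ≈ 226°.

226°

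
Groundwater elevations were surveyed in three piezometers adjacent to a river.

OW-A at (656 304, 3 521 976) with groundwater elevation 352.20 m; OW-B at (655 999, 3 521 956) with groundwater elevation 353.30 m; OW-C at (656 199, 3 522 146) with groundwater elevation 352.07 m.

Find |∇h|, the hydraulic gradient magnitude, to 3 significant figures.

0.00447

Three-point gradient (reference OW-A): Δ to OW-B = (-305, -20, +1.10), Δ to OW-C = (-105, 170, -0.13).
∂h/∂x = -0.003418, ∂h/∂y = -0.002876 (det = -53950).
|∇h| = √(-0.003418² + -0.002876²) = 0.004467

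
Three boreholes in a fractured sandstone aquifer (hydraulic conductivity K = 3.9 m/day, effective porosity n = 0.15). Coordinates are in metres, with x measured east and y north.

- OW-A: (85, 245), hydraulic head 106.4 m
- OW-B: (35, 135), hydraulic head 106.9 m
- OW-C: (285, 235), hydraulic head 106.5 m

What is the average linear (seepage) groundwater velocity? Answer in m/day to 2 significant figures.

Taking OW-A as reference: OW-B−OW-A = (-50, -110, +0.5); OW-C−OW-A = (200, -10, +0.1).
Solve a·Δx + b·Δy = Δh: det = (-50)·(-10) − 200·(-110) = 22500.
∂h/∂x = [(+0.5)·(-10) − (+0.1)·(-110)] / 22500 = +0.0002667
∂h/∂y = [(-50)·(+0.1) − 200·(+0.5)] / 22500 = -0.004667
|∇h| = √(0.0002667² + -0.004667²) = 0.004675
Seepage velocity v = K·i/n = 3.9 × 0.004675 / 0.15 = 0.1216 m/day.

0.12 m/day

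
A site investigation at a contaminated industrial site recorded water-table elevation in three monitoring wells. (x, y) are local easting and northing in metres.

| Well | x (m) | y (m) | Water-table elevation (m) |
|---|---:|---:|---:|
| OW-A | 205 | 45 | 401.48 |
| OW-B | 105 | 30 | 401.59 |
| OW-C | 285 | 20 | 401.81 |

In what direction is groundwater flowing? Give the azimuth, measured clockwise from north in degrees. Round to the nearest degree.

357°

Taking OW-A as reference: OW-B−OW-A = (-100, -15, +0.11); OW-C−OW-A = (80, -25, +0.33).
Determinant of the coordinate differences = (-100)·(-25) − 80·(-15) = 3700.
∂h/∂x = [(+0.11)·(-25) − (+0.33)·(-15)] / 3700 = +0.0005946
∂h/∂y = [(-100)·(+0.33) − 80·(+0.11)] / 3700 = -0.01130
Flow direction (−∇h) has components (-0.0005946 E, +0.01130 N).
Azimuth = atan2(E, N) = atan2(-0.0005946, +0.01130) = 357.0° ≈ 357°.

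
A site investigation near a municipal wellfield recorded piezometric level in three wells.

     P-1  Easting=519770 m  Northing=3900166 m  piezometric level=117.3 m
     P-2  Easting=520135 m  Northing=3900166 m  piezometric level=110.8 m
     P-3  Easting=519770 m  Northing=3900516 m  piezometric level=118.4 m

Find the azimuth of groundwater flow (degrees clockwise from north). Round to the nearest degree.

∂h/∂x = (110.8 − 117.3) / (520135 − 519770) = -0.01781
∂h/∂y = (118.4 − 117.3) / (3900516 − 3900166) = +0.003143
Flow direction (−∇h) has components (+0.01781 E, -0.003143 N).
Azimuth = atan2(E, N) = atan2(+0.01781, -0.003143) = 100.0° ≈ 100°.

100°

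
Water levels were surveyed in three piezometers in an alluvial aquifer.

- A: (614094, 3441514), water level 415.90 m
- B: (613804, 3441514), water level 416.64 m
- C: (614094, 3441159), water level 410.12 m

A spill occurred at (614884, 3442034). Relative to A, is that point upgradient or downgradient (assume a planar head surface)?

∂h/∂x = (416.64 − 415.90) / (613804 − 614094) = -0.002552
∂h/∂y = (410.12 − 415.90) / (3441159 − 3441514) = +0.01628
Head at (614884, 3442034) = 415.90 + (-0.002552)·(790) + (+0.01628)·(520) = 422.35 m.
That is higher than the 415.90 m at A, so the point is upgradient.

upgradient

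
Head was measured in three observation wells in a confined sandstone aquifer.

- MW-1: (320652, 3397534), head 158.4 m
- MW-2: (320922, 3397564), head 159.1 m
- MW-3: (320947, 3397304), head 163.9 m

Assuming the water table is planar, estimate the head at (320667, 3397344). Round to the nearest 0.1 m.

161.9 m

Differences from MW-1: to MW-2 (Δx, Δy, Δh) = (270, 30, +0.7); to MW-3 = (295, -230, +5.5).
Determinant of the coordinate differences = 270·(-230) − 295·30 = -70950.
∂h/∂x = [(+0.7)·(-230) − (+5.5)·30] / -70950 = +0.004595
∂h/∂y = [270·(+5.5) − 295·(+0.7)] / -70950 = -0.01802
h(320667, 3397344) = 158.4 + (+0.004595)·(15) + (-0.01802)·(-190) = 158.4 +0.069 +3.424 = 161.893 m.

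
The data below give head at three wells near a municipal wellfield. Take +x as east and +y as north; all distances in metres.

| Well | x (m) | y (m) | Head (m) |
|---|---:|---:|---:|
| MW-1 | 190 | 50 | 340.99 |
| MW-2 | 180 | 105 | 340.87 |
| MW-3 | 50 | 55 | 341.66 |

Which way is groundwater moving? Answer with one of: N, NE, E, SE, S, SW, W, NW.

NE

Differences from MW-1: to MW-2 (Δx, Δy, Δh) = (-10, 55, -0.12); to MW-3 = (-140, 5, +0.67).
Solve a·Δx + b·Δy = Δh: det = (-10)·5 − (-140)·55 = 7650.
∂h/∂x = [(-0.12)·5 − (+0.67)·55] / 7650 = -0.004895
∂h/∂y = [(-10)·(+0.67) − (-140)·(-0.12)] / 7650 = -0.003072
Flow = −∇h = (+0.004895 east, +0.003072 north), which points northeast.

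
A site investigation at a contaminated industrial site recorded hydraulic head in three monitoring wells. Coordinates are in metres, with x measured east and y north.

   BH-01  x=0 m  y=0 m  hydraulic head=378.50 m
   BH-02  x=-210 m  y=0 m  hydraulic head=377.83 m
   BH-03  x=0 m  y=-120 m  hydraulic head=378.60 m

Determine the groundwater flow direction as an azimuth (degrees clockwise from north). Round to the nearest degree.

285°

∂h/∂x = (377.83 − 378.50) / (-210 − 0) = +0.003190
∂h/∂y = (378.60 − 378.50) / (-120 − 0) = -0.0008333
Flow direction (−∇h) has components (-0.003190 E, +0.0008333 N).
Azimuth = atan2(E, N) = atan2(-0.003190, +0.0008333) = 284.6° ≈ 285°.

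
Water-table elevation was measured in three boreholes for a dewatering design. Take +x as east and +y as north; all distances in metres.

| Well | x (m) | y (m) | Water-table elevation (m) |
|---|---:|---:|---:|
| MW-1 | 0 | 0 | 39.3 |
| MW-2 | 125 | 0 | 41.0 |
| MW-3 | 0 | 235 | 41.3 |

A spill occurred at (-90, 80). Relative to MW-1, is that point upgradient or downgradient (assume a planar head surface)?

downgradient

∂h/∂x = (41.0 − 39.3) / (125 − 0) = +0.01360
∂h/∂y = (41.3 − 39.3) / (235 − 0) = +0.008511
Head at (-90, 80) = 39.3 + (+0.01360)·(-90) + (+0.008511)·(80) = 38.76 m.
That is lower than the 39.3 m at MW-1, so the point is downgradient.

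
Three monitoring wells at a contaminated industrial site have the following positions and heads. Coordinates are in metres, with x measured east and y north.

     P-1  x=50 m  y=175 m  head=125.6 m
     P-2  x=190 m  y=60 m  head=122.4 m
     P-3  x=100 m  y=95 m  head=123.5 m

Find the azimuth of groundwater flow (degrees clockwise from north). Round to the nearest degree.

Differences from P-1: to P-2 (Δx, Δy, Δh) = (140, -115, -3.2); to P-3 = (50, -80, -2.1).
Determinant of the coordinate differences = 140·(-80) − 50·(-115) = -5450.
∂h/∂x = [(-3.2)·(-80) − (-2.1)·(-115)] / -5450 = -0.002661
∂h/∂y = [140·(-2.1) − 50·(-3.2)] / -5450 = +0.02459
Flow direction (−∇h) has components (+0.002661 E, -0.02459 N).
Azimuth = atan2(E, N) = atan2(+0.002661, -0.02459) = 173.8° ≈ 174°.

174°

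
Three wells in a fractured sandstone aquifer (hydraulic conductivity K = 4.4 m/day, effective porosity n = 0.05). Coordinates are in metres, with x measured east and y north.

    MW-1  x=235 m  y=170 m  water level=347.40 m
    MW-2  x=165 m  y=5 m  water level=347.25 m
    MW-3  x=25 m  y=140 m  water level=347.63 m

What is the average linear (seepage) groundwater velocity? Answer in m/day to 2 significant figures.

0.17 m/day

With h = a·x + b·y + c and MW-1 as origin, the differences give:
  (-70)·a + (-165)·b = -0.15
  (-210)·a + (-30)·b = +0.23
Eliminate b (×(-30) and ×(-165), subtract): -32550·a = 42.450 → a = ∂h/∂x = -0.001304
Back-substitute: b = ∂h/∂y = +0.001462.
|∇h| = √(-0.001304² + 0.001462²) = 0.001959
Seepage velocity v = K·i/n = 4.4 × 0.001959 / 0.05 = 0.1724 m/day.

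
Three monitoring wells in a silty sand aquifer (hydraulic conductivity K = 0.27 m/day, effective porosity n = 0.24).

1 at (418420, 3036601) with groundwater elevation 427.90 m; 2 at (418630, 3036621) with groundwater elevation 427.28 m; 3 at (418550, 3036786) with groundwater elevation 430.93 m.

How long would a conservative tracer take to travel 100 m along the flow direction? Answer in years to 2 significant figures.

12 years

Differences from 1: to 2 (Δx, Δy, Δh) = (210, 20, -0.62); to 3 = (130, 185, +3.03).
Solve a·Δx + b·Δy = Δh: det = 210·185 − 130·20 = 36250.
∂h/∂x = [(-0.62)·185 − (+3.03)·20] / 36250 = -0.004836
∂h/∂y = [210·(+3.03) − 130·(-0.62)] / 36250 = +0.01978
|∇h| = √(-0.004836² + 0.01978²) = 0.02036
Seepage velocity v = K·i/n = 0.27 × 0.02036 / 0.24 = 0.02291 m/day.
t = 100 / 0.02291 = 4365 days = 12 years.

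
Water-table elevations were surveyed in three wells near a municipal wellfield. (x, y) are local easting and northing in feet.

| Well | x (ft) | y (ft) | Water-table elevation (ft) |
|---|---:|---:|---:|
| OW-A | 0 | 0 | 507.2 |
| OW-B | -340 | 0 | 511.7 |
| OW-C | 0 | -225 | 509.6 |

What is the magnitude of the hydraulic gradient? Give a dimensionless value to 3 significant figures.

∂h/∂x = (511.7 − 507.2) / (-340 − 0) = -0.01324
∂h/∂y = (509.6 − 507.2) / (-225 − 0) = -0.01067
|∇h| = √(-0.01324² + -0.01067²) = 0.017

0.0170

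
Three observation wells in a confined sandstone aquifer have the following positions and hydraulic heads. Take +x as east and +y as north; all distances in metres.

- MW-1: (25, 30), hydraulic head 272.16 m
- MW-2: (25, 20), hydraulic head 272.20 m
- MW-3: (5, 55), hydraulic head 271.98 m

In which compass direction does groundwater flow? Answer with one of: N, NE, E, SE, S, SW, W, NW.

Taking MW-1 as reference: MW-2−MW-1 = (0, -10, +0.04); MW-3−MW-1 = (-20, 25, -0.18).
Determinant of the coordinate differences = 0·25 − (-20)·(-10) = -200.
∂h/∂x = [(+0.04)·25 − (-0.18)·(-10)] / -200 = +0.004000
∂h/∂y = [0·(-0.18) − (-20)·(+0.04)] / -200 = -0.004000
Flow = −∇h = (-0.004000 east, +0.004000 north), which points northwest.

NW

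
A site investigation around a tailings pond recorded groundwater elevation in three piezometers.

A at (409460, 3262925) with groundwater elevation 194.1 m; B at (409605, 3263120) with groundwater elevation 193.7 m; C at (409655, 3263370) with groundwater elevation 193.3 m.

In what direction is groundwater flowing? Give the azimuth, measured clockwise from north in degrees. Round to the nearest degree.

Three-point gradient (reference A): Δ to B = (145, 195, -0.4), Δ to C = (195, 445, -0.8).
∂h/∂x = -0.0008302, ∂h/∂y = -0.001434 (det = 26500).
Flow direction (−∇h) has components (+0.0008302 E, +0.001434 N).
Azimuth = atan2(E, N) = atan2(+0.0008302, +0.001434) = 30.1° ≈ 030°.

030°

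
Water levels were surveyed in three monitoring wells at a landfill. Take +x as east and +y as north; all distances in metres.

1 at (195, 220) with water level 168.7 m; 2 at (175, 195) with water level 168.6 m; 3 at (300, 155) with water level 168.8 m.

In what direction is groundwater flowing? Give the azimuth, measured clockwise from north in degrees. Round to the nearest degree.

227°

Three-point gradient (reference 1): Δ to 2 = (-20, -25, -0.1), Δ to 3 = (105, -65, +0.1).
∂h/∂x = +0.002293, ∂h/∂y = +0.002166 (det = 3925).
Flow direction (−∇h) has components (-0.002293 E, -0.002166 N).
Azimuth = atan2(E, N) = atan2(-0.002293, -0.002166) = 226.6° ≈ 227°.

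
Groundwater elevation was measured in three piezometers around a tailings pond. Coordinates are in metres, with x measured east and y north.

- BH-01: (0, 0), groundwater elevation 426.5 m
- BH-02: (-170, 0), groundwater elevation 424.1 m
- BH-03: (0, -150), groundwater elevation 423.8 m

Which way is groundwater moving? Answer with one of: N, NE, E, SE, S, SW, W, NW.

SW

∂h/∂x = (424.1 − 426.5) / (-170 − 0) = +0.01412
∂h/∂y = (423.8 − 426.5) / (-150 − 0) = +0.01800
Flow = −∇h = (-0.01412 east, -0.01800 north), which points southwest.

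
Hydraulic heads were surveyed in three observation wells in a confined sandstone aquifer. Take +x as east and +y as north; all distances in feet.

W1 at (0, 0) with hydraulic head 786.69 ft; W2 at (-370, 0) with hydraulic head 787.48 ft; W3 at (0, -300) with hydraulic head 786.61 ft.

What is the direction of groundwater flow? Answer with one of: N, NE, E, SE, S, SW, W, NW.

∂h/∂x = (787.48 − 786.69) / (-370 − 0) = -0.002135
∂h/∂y = (786.61 − 786.69) / (-300 − 0) = +0.0002667
Flow = −∇h = (+0.002135 east, -0.0002667 north), which points east.

E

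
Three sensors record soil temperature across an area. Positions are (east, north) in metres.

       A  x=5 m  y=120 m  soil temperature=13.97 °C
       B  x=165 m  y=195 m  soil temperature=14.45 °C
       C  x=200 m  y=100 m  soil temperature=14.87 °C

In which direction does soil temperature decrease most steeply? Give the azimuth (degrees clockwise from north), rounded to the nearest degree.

303°

Three-point gradient (reference A): Δ to B = (160, 75, +0.48), Δ to C = (195, -20, +0.90).
∂T/∂x = +0.004325, ∂T/∂y = -0.002827 (det = -17825).
Steepest decrease is along −∇f: components (-0.004325 E, +0.002827 N).
Azimuth = atan2(-0.004325, +0.002827) = 303.2° ≈ 303°.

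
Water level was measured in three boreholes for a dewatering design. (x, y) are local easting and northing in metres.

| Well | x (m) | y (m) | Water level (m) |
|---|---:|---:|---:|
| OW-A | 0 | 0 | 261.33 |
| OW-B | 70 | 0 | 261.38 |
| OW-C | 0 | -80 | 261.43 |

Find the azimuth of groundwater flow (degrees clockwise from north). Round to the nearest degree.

330°

∂h/∂x = (261.38 − 261.33) / (70 − 0) = +0.0007143
∂h/∂y = (261.43 − 261.33) / (-80 − 0) = -0.001250
Flow direction (−∇h) has components (-0.0007143 E, +0.001250 N).
Azimuth = atan2(E, N) = atan2(-0.0007143, +0.001250) = 330.3° ≈ 330°.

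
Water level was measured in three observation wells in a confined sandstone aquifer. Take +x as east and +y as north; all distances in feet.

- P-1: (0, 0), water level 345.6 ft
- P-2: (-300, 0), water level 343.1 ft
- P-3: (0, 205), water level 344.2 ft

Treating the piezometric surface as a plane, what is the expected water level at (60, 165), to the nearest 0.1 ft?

∂h/∂x = (343.1 − 345.6) / (-300 − 0) = +0.008333
∂h/∂y = (344.2 − 345.6) / (205 − 0) = -0.006829
h(60, 165) = 345.6 + (+0.008333)·(60) + (-0.006829)·(165) = 345.6 +0.500 -1.127 = 344.973 ft.

345.0 ft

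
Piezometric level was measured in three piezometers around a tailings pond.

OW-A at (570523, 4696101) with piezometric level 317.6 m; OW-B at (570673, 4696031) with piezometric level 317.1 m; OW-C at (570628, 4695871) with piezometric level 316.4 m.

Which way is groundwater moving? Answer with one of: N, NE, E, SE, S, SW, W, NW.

Taking OW-A as reference: OW-B−OW-A = (150, -70, -0.5); OW-C−OW-A = (105, -230, -1.2).
Determinant of the coordinate differences = 150·(-230) − 105·(-70) = -27150.
∂h/∂x = [(-0.5)·(-230) − (-1.2)·(-70)] / -27150 = -0.001142
∂h/∂y = [150·(-1.2) − 105·(-0.5)] / -27150 = +0.004696
Flow = −∇h = (+0.001142 east, -0.004696 north), which points south.

S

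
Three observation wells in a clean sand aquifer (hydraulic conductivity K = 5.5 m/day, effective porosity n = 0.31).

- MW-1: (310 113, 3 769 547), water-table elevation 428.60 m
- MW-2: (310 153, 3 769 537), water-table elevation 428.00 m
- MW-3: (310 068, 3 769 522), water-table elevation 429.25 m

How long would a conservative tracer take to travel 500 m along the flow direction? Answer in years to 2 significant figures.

5.2 years

Differences from MW-1: to MW-2 (Δx, Δy, Δh) = (40, -10, -0.60); to MW-3 = (-45, -25, +0.65).
Solve a·Δx + b·Δy = Δh: det = 40·(-25) − (-45)·(-10) = -1450.
∂h/∂x = [(-0.60)·(-25) − (+0.65)·(-10)] / -1450 = -0.01483
∂h/∂y = [40·(+0.65) − (-45)·(-0.60)] / -1450 = +0.0006897
|∇h| = √(-0.01483² + 0.0006897²) = 0.01485
Seepage velocity v = K·i/n = 5.5 × 0.01485 / 0.31 = 0.2635 m/day.
t = 500 / 0.2635 = 1898 days = 5.2 years.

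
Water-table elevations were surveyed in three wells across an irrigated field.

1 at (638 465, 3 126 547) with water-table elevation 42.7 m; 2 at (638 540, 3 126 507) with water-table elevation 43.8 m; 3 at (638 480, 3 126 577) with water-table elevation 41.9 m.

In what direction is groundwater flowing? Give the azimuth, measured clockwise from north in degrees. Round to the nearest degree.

359°

Differences from 1: to 2 (Δx, Δy, Δh) = (75, -40, +1.1); to 3 = (15, 30, -0.8).
Determinant of the coordinate differences = 75·30 − 15·(-40) = 2850.
∂h/∂x = [(+1.1)·30 − (-0.8)·(-40)] / 2850 = +0.0003509
∂h/∂y = [75·(-0.8) − 15·(+1.1)] / 2850 = -0.02684
Flow direction (−∇h) has components (-0.0003509 E, +0.02684 N).
Azimuth = atan2(E, N) = atan2(-0.0003509, +0.02684) = 359.3° ≈ 359°.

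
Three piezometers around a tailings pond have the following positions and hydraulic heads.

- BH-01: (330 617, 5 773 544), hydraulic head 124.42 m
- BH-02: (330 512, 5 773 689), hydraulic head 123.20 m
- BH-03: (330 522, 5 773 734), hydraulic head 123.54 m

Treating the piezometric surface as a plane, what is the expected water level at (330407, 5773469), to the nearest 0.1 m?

Taking BH-01 as reference: BH-02−BH-01 = (-105, 145, -1.22); BH-03−BH-01 = (-95, 190, -0.88).
Solve a·Δx + b·Δy = Δh: det = (-105)·190 − (-95)·145 = -6175.
∂h/∂x = [(-1.22)·190 − (-0.88)·145] / -6175 = +0.01687
∂h/∂y = [(-105)·(-0.88) − (-95)·(-1.22)] / -6175 = +0.003806
h(330407, 5773469) = 124.42 + (+0.01687)·(-210) + (+0.003806)·(-75) = 124.42 -3.544 -0.285 = 120.591 m.

120.6 m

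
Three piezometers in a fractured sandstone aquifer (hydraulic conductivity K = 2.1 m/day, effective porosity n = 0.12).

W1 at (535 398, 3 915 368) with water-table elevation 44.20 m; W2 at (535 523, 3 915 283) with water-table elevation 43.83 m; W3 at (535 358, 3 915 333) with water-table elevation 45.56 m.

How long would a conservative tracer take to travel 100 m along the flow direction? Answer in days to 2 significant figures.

Taking W1 as reference: W2−W1 = (125, -85, -0.37); W3−W1 = (-40, -35, +1.36).
Solve a·Δx + b·Δy = Δh: det = 125·(-35) − (-40)·(-85) = -7775.
∂h/∂x = [(-0.37)·(-35) − (+1.36)·(-85)] / -7775 = -0.01653
∂h/∂y = [125·(+1.36) − (-40)·(-0.37)] / -7775 = -0.01996
|∇h| = √(-0.01653² + -0.01996²) = 0.02592
Seepage velocity v = K·i/n = 2.1 × 0.02592 / 0.12 = 0.4536 m/day.
t = 100 / 0.4536 = 220.5 days.

220 days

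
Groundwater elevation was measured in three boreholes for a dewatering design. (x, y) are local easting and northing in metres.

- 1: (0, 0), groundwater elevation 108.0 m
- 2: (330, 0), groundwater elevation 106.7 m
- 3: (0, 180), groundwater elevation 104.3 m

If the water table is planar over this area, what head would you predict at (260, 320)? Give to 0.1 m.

100.4 m

∂h/∂x = (106.7 − 108.0) / (330 − 0) = -0.003939
∂h/∂y = (104.3 − 108.0) / (180 − 0) = -0.02056
h(260, 320) = 108.0 + (-0.003939)·(260) + (-0.02056)·(320) = 108.0 -1.024 -6.578 = 100.398 m.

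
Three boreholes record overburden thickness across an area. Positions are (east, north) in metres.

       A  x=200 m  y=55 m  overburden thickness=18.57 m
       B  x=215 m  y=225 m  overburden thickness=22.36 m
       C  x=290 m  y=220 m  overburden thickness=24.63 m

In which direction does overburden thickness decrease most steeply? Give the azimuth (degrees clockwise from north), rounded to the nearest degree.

238°

With d = a·x + b·y + c and A as origin, the differences give:
  15·a + 170·b = +3.79
  90·a + 165·b = +6.06
Eliminate b (×165 and ×170, subtract): -12825·a = -404.850 → a = ∂d/∂x = +0.03157
Back-substitute: b = ∂d/∂y = +0.01951.
Steepest decrease is along −∇f: components (-0.03157 E, -0.01951 N).
Azimuth = atan2(-0.03157, -0.01951) = 238.3° ≈ 238°.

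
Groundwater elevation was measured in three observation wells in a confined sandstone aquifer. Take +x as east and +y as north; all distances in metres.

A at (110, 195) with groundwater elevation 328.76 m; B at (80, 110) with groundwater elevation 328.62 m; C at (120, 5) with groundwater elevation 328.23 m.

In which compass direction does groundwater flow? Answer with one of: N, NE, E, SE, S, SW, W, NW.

Differences from A: to B (Δx, Δy, Δh) = (-30, -85, -0.14); to C = (10, -190, -0.53).
Determinant of the coordinate differences = (-30)·(-190) − 10·(-85) = 6550.
∂h/∂x = [(-0.14)·(-190) − (-0.53)·(-85)] / 6550 = -0.002817
∂h/∂y = [(-30)·(-0.53) − 10·(-0.14)] / 6550 = +0.002641
Flow = −∇h = (+0.002817 east, -0.002641 north), which points southeast.

SE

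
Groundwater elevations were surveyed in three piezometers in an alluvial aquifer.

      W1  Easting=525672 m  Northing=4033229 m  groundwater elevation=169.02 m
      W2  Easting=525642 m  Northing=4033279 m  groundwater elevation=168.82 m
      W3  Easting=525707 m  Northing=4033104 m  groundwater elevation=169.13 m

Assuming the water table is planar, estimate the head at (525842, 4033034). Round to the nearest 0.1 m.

Differences from W1: to W2 (Δx, Δy, Δh) = (-30, 50, -0.20); to W3 = (35, -125, +0.11).
Determinant of the coordinate differences = (-30)·(-125) − 35·50 = 2000.
∂h/∂x = [(-0.20)·(-125) − (+0.11)·50] / 2000 = +0.009750
∂h/∂y = [(-30)·(+0.11) − 35·(-0.20)] / 2000 = +0.001850
h(525842, 4033034) = 169.02 + (+0.009750)·(170) + (+0.001850)·(-195) = 169.02 +1.658 -0.361 = 170.317 m.

170.3 m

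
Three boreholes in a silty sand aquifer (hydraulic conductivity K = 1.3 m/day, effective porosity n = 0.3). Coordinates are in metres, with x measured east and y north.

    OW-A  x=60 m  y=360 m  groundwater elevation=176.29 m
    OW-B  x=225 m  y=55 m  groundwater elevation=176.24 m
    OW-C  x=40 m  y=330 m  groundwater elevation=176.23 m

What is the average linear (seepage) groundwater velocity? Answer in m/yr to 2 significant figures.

2.9 m/yr

With h = a·x + b·y + c and OW-A as origin, the differences give:
  165·a + (-305)·b = -0.05
  (-20)·a + (-30)·b = -0.06
Eliminate b (×(-30) and ×(-305), subtract): -11050·a = -16.800 → a = ∂h/∂x = +0.001520
Back-substitute: b = ∂h/∂y = +0.0009864.
|∇h| = √(0.001520² + 0.0009864²) = 0.001812
Seepage velocity v = K·i/n = 1.3 × 0.001812 / 0.3 = 0.007852 m/day = 2.868 m/yr.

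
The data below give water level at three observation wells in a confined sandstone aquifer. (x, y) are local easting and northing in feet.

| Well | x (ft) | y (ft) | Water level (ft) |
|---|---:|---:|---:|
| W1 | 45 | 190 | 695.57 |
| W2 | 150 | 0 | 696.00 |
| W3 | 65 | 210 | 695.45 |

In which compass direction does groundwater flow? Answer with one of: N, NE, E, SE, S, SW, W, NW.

NE

With h = a·x + b·y + c and W1 as origin, the differences give:
  105·a + (-190)·b = +0.43
  20·a + 20·b = -0.12
Eliminate b (×20 and ×(-190), subtract): 5900·a = -14.200 → a = ∂h/∂x = -0.002407
Back-substitute: b = ∂h/∂y = -0.003593.
Flow = −∇h = (+0.002407 east, +0.003593 north), which points northeast.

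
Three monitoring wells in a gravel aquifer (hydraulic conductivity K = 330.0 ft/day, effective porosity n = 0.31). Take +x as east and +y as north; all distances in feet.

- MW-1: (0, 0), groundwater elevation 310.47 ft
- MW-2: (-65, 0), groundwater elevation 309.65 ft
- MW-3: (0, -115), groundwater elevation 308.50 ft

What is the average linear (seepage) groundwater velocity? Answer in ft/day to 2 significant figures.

∂h/∂x = (309.65 − 310.47) / (-65 − 0) = +0.01262
∂h/∂y = (308.50 − 310.47) / (-115 − 0) = +0.01713
|∇h| = √(0.01262² + 0.01713²) = 0.02128
Seepage velocity v = K·i/n = 330.0 × 0.02128 / 0.31 = 22.65 ft/day.

23 ft/day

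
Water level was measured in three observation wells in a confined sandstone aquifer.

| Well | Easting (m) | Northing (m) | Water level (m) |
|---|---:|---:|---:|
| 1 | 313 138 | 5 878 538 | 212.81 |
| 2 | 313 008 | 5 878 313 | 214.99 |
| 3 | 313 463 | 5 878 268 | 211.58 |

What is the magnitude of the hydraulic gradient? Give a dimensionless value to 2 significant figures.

0.0095

Taking 1 as reference: 2−1 = (-130, -225, +2.18); 3−1 = (325, -270, -1.23).
Solve a·Δx + b·Δy = Δh: det = (-130)·(-270) − 325·(-225) = 108225.
∂h/∂x = [(+2.18)·(-270) − (-1.23)·(-225)] / 108225 = -0.007996
∂h/∂y = [(-130)·(-1.23) − 325·(+2.18)] / 108225 = -0.005069
|∇h| = √(-0.007996² + -0.005069²) = 0.009467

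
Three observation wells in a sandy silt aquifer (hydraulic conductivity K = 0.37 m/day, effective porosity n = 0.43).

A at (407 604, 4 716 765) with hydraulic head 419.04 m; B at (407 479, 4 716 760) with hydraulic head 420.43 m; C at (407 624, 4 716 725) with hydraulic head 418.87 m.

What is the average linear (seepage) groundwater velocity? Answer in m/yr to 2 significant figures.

Differences from A: to B (Δx, Δy, Δh) = (-125, -5, +1.39); to C = (20, -40, -0.17).
Determinant of the coordinate differences = (-125)·(-40) − 20·(-5) = 5100.
∂h/∂x = [(+1.39)·(-40) − (-0.17)·(-5)] / 5100 = -0.01107
∂h/∂y = [(-125)·(-0.17) − 20·(+1.39)] / 5100 = -0.001284
|∇h| = √(-0.01107² + -0.001284²) = 0.01114
Seepage velocity v = K·i/n = 0.37 × 0.01114 / 0.43 = 0.009586 m/day = 3.501 m/yr.

3.5 m/yr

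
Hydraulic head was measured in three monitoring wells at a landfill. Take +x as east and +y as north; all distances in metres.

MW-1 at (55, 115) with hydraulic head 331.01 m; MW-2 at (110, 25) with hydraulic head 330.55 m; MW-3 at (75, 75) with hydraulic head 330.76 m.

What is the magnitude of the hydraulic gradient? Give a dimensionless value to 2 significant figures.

With h = a·x + b·y + c and MW-1 as origin, the differences give:
  55·a + (-90)·b = -0.46
  20·a + (-40)·b = -0.25
Eliminate b (×(-40) and ×(-90), subtract): -400·a = -4.100 → a = ∂h/∂x = +0.01025
Back-substitute: b = ∂h/∂y = +0.01138.
|∇h| = √(0.01025² + 0.01138²) = 0.01532

0.015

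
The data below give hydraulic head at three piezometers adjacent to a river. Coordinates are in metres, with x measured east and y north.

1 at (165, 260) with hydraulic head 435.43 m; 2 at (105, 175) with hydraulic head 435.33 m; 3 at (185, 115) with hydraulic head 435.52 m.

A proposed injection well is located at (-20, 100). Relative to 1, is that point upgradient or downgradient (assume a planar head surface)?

downgradient

Differences from 1: to 2 (Δx, Δy, Δh) = (-60, -85, -0.10); to 3 = (20, -145, +0.09).
Solve a·Δx + b·Δy = Δh: det = (-60)·(-145) − 20·(-85) = 10400.
∂h/∂x = [(-0.10)·(-145) − (+0.09)·(-85)] / 10400 = +0.002130
∂h/∂y = [(-60)·(+0.09) − 20·(-0.10)] / 10400 = -0.0003269
Head at (-20, 100) = 435.43 + (+0.002130)·(-185) + (-0.0003269)·(-160) = 435.09 m.
That is lower than the 435.43 m at 1, so the point is downgradient.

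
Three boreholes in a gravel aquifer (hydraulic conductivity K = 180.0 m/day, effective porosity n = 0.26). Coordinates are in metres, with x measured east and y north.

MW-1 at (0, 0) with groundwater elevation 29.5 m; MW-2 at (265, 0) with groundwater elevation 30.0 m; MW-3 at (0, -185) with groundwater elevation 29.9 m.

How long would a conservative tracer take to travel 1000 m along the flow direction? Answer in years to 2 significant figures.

1.4 years

∂h/∂x = (30.0 − 29.5) / (265 − 0) = +0.001887
∂h/∂y = (29.9 − 29.5) / (-185 − 0) = -0.002162
|∇h| = √(0.001887² + -0.002162²) = 0.00287
Seepage velocity v = K·i/n = 180.0 × 0.00287 / 0.26 = 1.987 m/day.
t = 1000 / 1.987 = 503.3 days = 1.38 years.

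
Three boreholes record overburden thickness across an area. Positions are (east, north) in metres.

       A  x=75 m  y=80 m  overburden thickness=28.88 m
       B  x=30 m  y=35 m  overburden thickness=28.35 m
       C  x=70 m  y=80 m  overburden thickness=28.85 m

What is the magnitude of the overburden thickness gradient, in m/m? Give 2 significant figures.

0.0083 m/m

Differences from A: to B (Δx, Δy, Δh) = (-45, -45, -0.53); to C = (-5, 0, -0.03).
Solve a·Δx + b·Δy = Δd: det = (-45)·0 − (-5)·(-45) = -225.
∂d/∂x = [(-0.53)·0 − (-0.03)·(-45)] / -225 = +0.006000
∂d/∂y = [(-45)·(-0.03) − (-5)·(-0.53)] / -225 = +0.005778
|∇f| = √(0.006000² + 0.005778²) = 0.00833 m/m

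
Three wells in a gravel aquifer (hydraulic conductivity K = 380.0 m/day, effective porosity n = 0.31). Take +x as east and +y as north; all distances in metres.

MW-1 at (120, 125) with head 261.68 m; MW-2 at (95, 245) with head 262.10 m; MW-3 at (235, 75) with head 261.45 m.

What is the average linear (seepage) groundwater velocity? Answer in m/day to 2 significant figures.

4.2 m/day

With h = a·x + b·y + c and MW-1 as origin, the differences give:
  (-25)·a + 120·b = +0.42
  115·a + (-50)·b = -0.23
Eliminate b (×(-50) and ×120, subtract): -12550·a = 6.600 → a = ∂h/∂x = -0.0005259
Back-substitute: b = ∂h/∂y = +0.003390.
|∇h| = √(-0.0005259² + 0.003390²) = 0.003431
Seepage velocity v = K·i/n = 380.0 × 0.003431 / 0.31 = 4.206 m/day.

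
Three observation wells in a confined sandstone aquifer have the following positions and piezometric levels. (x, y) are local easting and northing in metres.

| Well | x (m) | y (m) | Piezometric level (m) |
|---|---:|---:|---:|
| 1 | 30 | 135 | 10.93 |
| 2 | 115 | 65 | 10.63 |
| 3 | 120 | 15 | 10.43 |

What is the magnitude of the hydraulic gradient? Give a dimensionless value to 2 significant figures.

Differences from 1: to 2 (Δx, Δy, Δh) = (85, -70, -0.30); to 3 = (90, -120, -0.50).
Solve a·Δx + b·Δy = Δh: det = 85·(-120) − 90·(-70) = -3900.
∂h/∂x = [(-0.30)·(-120) − (-0.50)·(-70)] / -3900 = -0.0002564
∂h/∂y = [85·(-0.50) − 90·(-0.30)] / -3900 = +0.003974
|∇h| = √(-0.0002564² + 0.003974²) = 0.003982

0.0040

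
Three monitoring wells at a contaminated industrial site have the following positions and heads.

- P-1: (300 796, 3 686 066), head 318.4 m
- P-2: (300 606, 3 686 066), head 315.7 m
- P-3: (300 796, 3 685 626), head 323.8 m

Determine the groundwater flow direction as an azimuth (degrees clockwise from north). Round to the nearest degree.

∂h/∂x = (315.7 − 318.4) / (300606 − 300796) = +0.01421
∂h/∂y = (323.8 − 318.4) / (3685626 − 3686066) = -0.01227
Flow direction (−∇h) has components (-0.01421 E, +0.01227 N).
Azimuth = atan2(E, N) = atan2(-0.01421, +0.01227) = 310.8° ≈ 311°.

311°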